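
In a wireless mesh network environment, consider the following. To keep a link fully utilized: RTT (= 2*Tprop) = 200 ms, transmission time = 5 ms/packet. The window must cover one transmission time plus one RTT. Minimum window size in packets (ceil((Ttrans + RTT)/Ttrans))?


Given: Ttrans = 5 ms, RTT = 200 ms (= 2 * Tprop, Tprop = 100 ms)
Time until first ACK returns = Ttrans + RTT = 5 + 200 = 205 ms
Need W * Ttrans >= Ttrans + RTT  ->  W >= (Ttrans + RTT) / Ttrans
(Ttrans + RTT) / Ttrans = 205 / 5 = 41
W_min = ceil(41) = 41

41


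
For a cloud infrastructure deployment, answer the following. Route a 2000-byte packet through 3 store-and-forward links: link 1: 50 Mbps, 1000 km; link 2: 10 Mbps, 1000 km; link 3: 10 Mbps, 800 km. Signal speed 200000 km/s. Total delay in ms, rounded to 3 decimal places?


Packet = 2000 bytes = 16000 bits. Store-and-forward: sum (t_trans + t_prop) per link.
Link 1: t_trans = 16000/(50*10^6) s = 0.3200 ms; t_prop = 1000/200000 s = 5.0000 ms; subtotal = 5.3200 ms
Link 2: t_trans = 16000/(10*10^6) s = 1.6000 ms; t_prop = 1000/200000 s = 5.0000 ms; subtotal = 6.6000 ms
Link 3: t_trans = 16000/(10*10^6) s = 1.6000 ms; t_prop = 800/200000 s = 4.0000 ms; subtotal = 5.6000 ms
End-to-end = 5.3200 + 6.6000 + 5.6000 = 17.5200 ms -> 17.520 ms (3 dp)

17.520


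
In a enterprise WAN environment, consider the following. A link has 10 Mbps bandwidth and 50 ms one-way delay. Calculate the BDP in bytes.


Given: bandwidth = 10 Mbps, delay = 50 ms
BDP in bits = 10 * 10^6 * 50 / 1000
BDP in bits = 500000
BDP in bytes = 500000 / 8 = 62500

62500


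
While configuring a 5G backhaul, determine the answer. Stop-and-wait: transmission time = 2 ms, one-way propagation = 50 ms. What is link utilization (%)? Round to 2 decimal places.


Given: Ttrans = 2 ms, Tprop = 50 ms
RTT = 2 * Tprop = 2 * 50 = 100 ms
U = Ttrans / (Ttrans + RTT)
U = 2 / (2 + 100)
U = 2 / 102 = 0.019608
U% = 1.96%

1.96


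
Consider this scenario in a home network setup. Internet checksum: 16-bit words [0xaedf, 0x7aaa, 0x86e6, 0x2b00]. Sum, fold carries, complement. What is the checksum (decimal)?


Given words: [0xaedf, 0x7aaa, 0x86e6, 0x2b00]
Step 1: Sum all words
Raw sum = 44767 + 31402 + 34534 + 11008 = 121711
Step 2: Fold carry: (56175 + 1) = 56176
One's complement = ~56176 & 0xFFFF = 9359

9359


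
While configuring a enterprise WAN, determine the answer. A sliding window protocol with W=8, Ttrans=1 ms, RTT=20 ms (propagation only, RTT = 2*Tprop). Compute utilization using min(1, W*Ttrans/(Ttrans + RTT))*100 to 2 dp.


Given: W = 8, Ttrans = 1 ms, RTT = 20 ms (= 2 * Tprop, Tprop = 10 ms)
Cycle time = Ttrans + RTT = 1 + 20 = 21 ms (first packet sent until its ACK returns)
W * Ttrans = 8 * 1 = 8 ms of sending per cycle
W * Ttrans / (Ttrans + RTT) = 8 / 21 = 0.380952
U = min(1, 0.380952) = 0.380952
U% = 38.10%

38.10


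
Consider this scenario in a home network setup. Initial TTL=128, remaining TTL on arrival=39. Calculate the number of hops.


Given: initial TTL = 128, received TTL = 39
Hops = initial TTL - received TTL
Hops = 128 - 39 = 89

89


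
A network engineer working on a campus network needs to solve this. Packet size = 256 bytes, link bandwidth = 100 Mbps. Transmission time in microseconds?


Given: packet = 256 bytes, bandwidth = 100 Mbps
Packet in bits = 256 * 8 = 2048 bits
Bandwidth = 100 * 10^6 = 100000000 bps
Time = 2048 / 100000000 seconds
Time in us = 2048 * 10^6 / 100000000 = 20.48

20.48


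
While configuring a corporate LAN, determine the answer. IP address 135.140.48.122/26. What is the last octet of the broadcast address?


Given: IP = 135.140.48.122, prefix = /26
Host bits = 32 - 26 = 6
Network last octet = 122 AND mask = 64
Host part size = 2^6 - 1 = 63
Broadcast last octet = 64 OR 63 = 127

127


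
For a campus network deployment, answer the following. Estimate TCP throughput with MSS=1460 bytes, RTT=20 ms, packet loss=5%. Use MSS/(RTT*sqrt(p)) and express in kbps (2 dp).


Given: MSS = 1460 bytes, RTT = 20 ms, loss = 5%
RTT in seconds = 20 / 1000 = 0.02
Loss rate = 5% = 0.05
sqrt(loss) = sqrt(0.05) = 0.223606797750
Throughput (bytes/s) = 1460 / (0.02 * 0.223606797750) = 326465.9247
Throughput (kbps) = 326465.9247 * 8 / 1000 = 2611.727398 -> 2611.73 kbps (2 dp)

2611.73


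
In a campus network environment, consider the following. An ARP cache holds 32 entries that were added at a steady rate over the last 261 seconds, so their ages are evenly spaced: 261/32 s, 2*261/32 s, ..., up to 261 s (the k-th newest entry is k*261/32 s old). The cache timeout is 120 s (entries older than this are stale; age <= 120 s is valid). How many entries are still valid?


Ages are k * 261/32 s for k = 1..32 (spacing = 8.1562 s).
Entry k is valid iff k * 261/32 <= 120 iff k <= 32 * 120 / 261 = 14.7126
n_valid = floor(14.7126) = 14
(n_stale = 32 - 14 = 18)

14


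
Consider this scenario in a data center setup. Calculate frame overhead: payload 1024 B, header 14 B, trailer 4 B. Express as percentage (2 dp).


Given: payload = 1024 B, header = 14 B, trailer = 4 B
Overhead bytes = header + trailer = 14 + 4 = 18
Total frame = payload + overhead = 1024 + 18 = 1042
Overhead % = 18 / 1042 * 100 = 1.7274% -> 1.73% (2 dp)

1.73


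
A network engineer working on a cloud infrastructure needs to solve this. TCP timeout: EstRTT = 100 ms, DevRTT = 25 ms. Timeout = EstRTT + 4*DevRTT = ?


Given: EstRTT = 100 ms, DevRTT = 25 ms
Timeout = EstRTT + 4 * DevRTT
4 * DevRTT = 4 * 25 = 100
Timeout = 100 + 100 = 200 ms

200


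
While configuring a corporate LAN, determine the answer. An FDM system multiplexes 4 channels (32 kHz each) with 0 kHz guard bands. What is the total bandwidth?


Given: 4 channels, 32 kHz each, guard = 0 kHz
Channel bandwidth = 4 * 32 = 128 kHz
Guard bands = 3 gaps * 0 kHz = 0 kHz
Total = 128 + 0 = 128 kHz

128


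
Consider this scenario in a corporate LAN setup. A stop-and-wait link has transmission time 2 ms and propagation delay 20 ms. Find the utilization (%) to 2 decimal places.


Given: Ttrans = 2 ms, Tprop = 20 ms
RTT = 2 * Tprop = 2 * 20 = 40 ms
U = Ttrans / (Ttrans + RTT)
U = 2 / (2 + 40)
U = 2 / 42 = 0.047619
U% = 4.76%

4.76


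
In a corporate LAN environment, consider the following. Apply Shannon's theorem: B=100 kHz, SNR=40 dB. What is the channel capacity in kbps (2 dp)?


Given: B = 100 kHz, SNR = 40 dB
SNR linear = 10^(40/10) = 10000
1 + SNR = 10001
log2(10001) = 13.2878566418
C = 100 * 1000 * 13.2878566418 = 1328785.6642 bps
C = 1328.785664 kbps -> 1328.79 kbps (2 dp)

1328.79


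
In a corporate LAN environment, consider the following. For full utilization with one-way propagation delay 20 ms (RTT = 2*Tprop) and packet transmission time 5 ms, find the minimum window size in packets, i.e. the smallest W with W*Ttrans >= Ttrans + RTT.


Given: Ttrans = 5 ms, RTT = 40 ms (= 2 * Tprop, Tprop = 20 ms)
Time until first ACK returns = Ttrans + RTT = 5 + 40 = 45 ms
Need W * Ttrans >= Ttrans + RTT  ->  W >= (Ttrans + RTT) / Ttrans
(Ttrans + RTT) / Ttrans = 45 / 5 = 9
W_min = ceil(9) = 9

9


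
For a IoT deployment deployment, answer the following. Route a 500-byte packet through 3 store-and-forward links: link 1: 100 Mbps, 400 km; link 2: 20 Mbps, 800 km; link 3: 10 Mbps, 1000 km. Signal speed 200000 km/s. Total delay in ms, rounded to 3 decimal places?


Packet = 500 bytes = 4000 bits. Store-and-forward: sum (t_trans + t_prop) per link.
Link 1: t_trans = 4000/(100*10^6) s = 0.0400 ms; t_prop = 400/200000 s = 2.0000 ms; subtotal = 2.0400 ms
Link 2: t_trans = 4000/(20*10^6) s = 0.2000 ms; t_prop = 800/200000 s = 4.0000 ms; subtotal = 4.2000 ms
Link 3: t_trans = 4000/(10*10^6) s = 0.4000 ms; t_prop = 1000/200000 s = 5.0000 ms; subtotal = 5.4000 ms
End-to-end = 2.0400 + 4.2000 + 5.4000 = 11.6400 ms -> 11.640 ms (3 dp)

11.640


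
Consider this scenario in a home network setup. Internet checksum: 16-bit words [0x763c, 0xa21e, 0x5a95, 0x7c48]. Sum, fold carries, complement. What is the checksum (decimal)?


Given words: [0x763c, 0xa21e, 0x5a95, 0x7c48]
Step 1: Sum all words
Raw sum = 30268 + 41502 + 23189 + 31816 = 126775
Step 2: Fold carry: (61239 + 1) = 61240
One's complement = ~61240 & 0xFFFF = 4295

4295


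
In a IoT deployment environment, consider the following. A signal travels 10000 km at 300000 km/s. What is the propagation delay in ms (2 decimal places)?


Given: distance = 10000 km, speed = 300000 km/s
Delay = distance / speed = 10000 / 300000 seconds
Delay in ms = 10000 * 1000 / 300000
Delay = 33.3333 ms
Rounded to 2 dp = 33.33 ms

33.33


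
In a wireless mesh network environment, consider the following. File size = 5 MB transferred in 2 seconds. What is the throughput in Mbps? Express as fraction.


Given: file = 5 MB, time = 2 s
File in Mb = 5 * 8 = 40 Mb
Throughput = 40 / 2 Mbps
Throughput = 20 Mbps

20


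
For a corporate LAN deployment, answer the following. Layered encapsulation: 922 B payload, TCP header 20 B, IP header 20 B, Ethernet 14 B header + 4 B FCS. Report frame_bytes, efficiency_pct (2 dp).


TCP segment = 922 + 20 = 942 B
IP packet = 942 + 20 = 962 B
Ethernet frame = 962 + 14 + 4 = 980 B
Efficiency = app / frame = 922 / 980 = 0.940816 = 94.0816% -> 94.08% (2 dp)

980, 94.08


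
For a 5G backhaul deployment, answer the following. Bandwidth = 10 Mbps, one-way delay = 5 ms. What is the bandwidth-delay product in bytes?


Given: bandwidth = 10 Mbps, delay = 5 ms
BDP in bits = 10 * 10^6 * 5 / 1000
BDP in bits = 50000
BDP in bytes = 50000 / 8 = 6250

6250


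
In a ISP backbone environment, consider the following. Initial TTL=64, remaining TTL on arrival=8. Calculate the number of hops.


Given: initial TTL = 64, received TTL = 8
Hops = initial TTL - received TTL
Hops = 64 - 8 = 56

56


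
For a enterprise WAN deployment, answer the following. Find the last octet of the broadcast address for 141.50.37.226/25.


Given: IP = 141.50.37.226, prefix = /25
Host bits = 32 - 25 = 7
Network last octet = 226 AND mask = 128
Host part size = 2^7 - 1 = 127
Broadcast last octet = 128 OR 127 = 255

255


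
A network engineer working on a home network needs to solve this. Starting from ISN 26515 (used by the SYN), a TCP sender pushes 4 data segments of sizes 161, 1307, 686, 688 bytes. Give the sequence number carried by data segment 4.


The SYN occupies sequence number ISN = 26515, so the first data byte is ISN + 1 = 26516.
SEQ of data segment i = (ISN + 1) + sum of payload sizes of segments 1..i-1.
Segment 1: SEQ = 26516, payload = 161 bytes
Segment 2: SEQ = 26677, payload = 1307 bytes
Segment 3: SEQ = 27984, payload = 686 bytes
Segment 4: SEQ = 28670, payload = 688 bytes
SEQ of segment 4 = 26516 + 161 + 1307 + 686 = 28670

28670


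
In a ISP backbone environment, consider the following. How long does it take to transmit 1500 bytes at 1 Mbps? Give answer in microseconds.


Given: packet = 1500 bytes, bandwidth = 1 Mbps
Packet in bits = 1500 * 8 = 12000 bits
Bandwidth = 1 * 10^6 = 1000000 bps
Time = 12000 / 1000000 seconds
Time in us = 12000 * 10^6 / 1000000 = 12000

12000


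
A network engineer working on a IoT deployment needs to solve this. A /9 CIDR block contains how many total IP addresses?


Given: CIDR prefix /9
Host bits = 32 - 9 = 23
Total addresses = 2^23 = 8388608

8388608


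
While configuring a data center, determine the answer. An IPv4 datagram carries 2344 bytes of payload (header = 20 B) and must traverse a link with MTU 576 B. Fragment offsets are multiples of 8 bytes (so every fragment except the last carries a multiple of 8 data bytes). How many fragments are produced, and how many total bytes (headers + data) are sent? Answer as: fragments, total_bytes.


Max data per non-final fragment = floor((MTU - header)/8)*8 = floor((576 - 20)/8)*8 = floor(556/8)*8 = 552 B
Final fragment needs no 8-byte alignment: it can carry up to MTU - header = 556 B
Non-final fragments needed = ceil((payload - 556) / 552) = ceil(1788/552) = ceil(3.2391) = 4
Number of fragments = 4 + 1 = 5
Fragment sizes (data): 4 * 552 B + 136 B (last, 136 <= 556 OK)
Total bytes sent = payload + n_frags * header = 2344 + 5*20 = 2344 + 100 = 2444 B

5, 2444


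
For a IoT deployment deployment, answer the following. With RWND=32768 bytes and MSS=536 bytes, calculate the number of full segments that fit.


Given: RWND = 32768 bytes, MSS = 536 bytes
Full segments = floor(RWND / MSS)
Full segments = floor(32768 / 536)
Full segments = floor(61.1343) = 61

61


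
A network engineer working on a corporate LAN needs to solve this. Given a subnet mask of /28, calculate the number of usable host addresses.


Given: subnet mask /28
Host bits = 32 - 28 = 4
Total addresses = 2^4 = 16
Usable hosts = 16 - 2 (network + broadcast) = 14

14


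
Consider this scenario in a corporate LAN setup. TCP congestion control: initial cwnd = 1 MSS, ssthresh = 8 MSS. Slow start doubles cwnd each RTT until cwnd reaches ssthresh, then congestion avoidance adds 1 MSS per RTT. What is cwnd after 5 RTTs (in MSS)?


RTT 0: cwnd = 1 MSS (initial)
RTT 1: cwnd = 2 MSS (slow start, doubled)
RTT 2: cwnd = 4 MSS (slow start, doubled)
RTT 3: cwnd = 8 MSS (slow start, doubled)
RTT 4: cwnd = 9 MSS (congestion avoidance, +1)
RTT 5: cwnd = 10 MSS (congestion avoidance, +1)

10


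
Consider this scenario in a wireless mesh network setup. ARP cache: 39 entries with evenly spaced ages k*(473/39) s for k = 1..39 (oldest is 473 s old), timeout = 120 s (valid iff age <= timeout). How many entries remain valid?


Ages are k * 473/39 s for k = 1..39 (spacing = 12.1282 s).
Entry k is valid iff k * 473/39 <= 120 iff k <= 39 * 120 / 473 = 9.8943
n_valid = floor(9.8943) = 9
(n_stale = 39 - 9 = 30)

9


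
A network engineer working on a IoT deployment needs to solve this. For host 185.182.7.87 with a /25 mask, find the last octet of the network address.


Given: IP = 185.182.7.87, prefix = /25
Subnet mask = 255.255.255.128
Last octet of IP: 87
Last octet of mask: 128
Network last octet = 87 AND 128 = 0

0


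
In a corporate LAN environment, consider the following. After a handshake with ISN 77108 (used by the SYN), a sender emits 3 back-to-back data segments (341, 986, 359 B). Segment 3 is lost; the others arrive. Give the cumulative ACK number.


SYN uses sequence number 77108; first data byte = ISN + 1 = 77109.
Segment 1: SEQ = 77109, len = 341 B, covers [77109, 77449]
Segment 2: SEQ = 77450, len = 986 B, covers [77450, 78435]
Segment 3: SEQ = 78436, len = 359 B, covers [78436, 78794] [LOST]
In-order data received: bytes [77109, 78435] (segments 1..2).
Segment 3 missing -> gap begins at byte 78436.
Cumulative ACK = next expected in-order byte = 77109 + 341 + 986 = 78436

78436


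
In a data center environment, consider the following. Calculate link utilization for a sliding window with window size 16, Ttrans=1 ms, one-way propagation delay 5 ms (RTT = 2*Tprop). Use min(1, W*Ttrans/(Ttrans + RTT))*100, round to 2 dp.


Given: W = 16, Ttrans = 1 ms, RTT = 10 ms (= 2 * Tprop, Tprop = 5 ms)
Cycle time = Ttrans + RTT = 1 + 10 = 11 ms (first packet sent until its ACK returns)
W * Ttrans = 16 * 1 = 16 ms of sending per cycle
W * Ttrans / (Ttrans + RTT) = 16 / 11 = 1.454545
U = min(1, 1.454545) = 1.000000
U% = 100.00%

100.00


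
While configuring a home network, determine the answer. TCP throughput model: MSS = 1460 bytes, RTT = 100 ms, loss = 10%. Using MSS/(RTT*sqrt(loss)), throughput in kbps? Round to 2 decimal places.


Given: MSS = 1460 bytes, RTT = 100 ms, loss = 10%
RTT in seconds = 100 / 1000 = 0.1
Loss rate = 10% = 0.1
sqrt(loss) = sqrt(0.1) = 0.316227766017
Throughput (bytes/s) = 1460 / (0.1 * 0.316227766017) = 46169.2538
Throughput (kbps) = 46169.2538 * 8 / 1000 = 369.354031 -> 369.35 kbps (2 dp)

369.35


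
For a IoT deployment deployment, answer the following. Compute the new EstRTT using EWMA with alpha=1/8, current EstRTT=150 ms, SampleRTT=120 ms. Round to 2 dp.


Given: EstRTT = 150 ms, SampleRTT = 120 ms, alpha = 1/8
New EstRTT = (1 - alpha) * EstRTT + alpha * SampleRTT
(7/8) * 150 = 131.25
(1/8) * 120 = 15
New EstRTT = 131.25 + 15 = 146.25 ms -> 146.25 ms (2 dp)

146.25


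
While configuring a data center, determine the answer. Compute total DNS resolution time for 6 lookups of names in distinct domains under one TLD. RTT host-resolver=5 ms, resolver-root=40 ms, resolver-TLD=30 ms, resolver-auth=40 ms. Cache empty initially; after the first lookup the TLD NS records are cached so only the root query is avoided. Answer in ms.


Lookup 1 (cold cache): local + root + TLD + auth = 5 + 40 + 30 + 40 = 115 ms
Lookups 2..6 (TLD NS cached -> skip root; new domain -> still ask TLD and auth): local + TLD + auth = 5 + 30 + 40 = 75 ms each
Remaining 5 lookups: 5 * 75 = 375 ms
Total = 115 + 375 = 490 ms

490


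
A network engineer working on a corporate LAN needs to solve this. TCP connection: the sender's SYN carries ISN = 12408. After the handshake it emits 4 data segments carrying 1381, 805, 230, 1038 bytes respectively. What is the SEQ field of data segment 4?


The SYN occupies sequence number ISN = 12408, so the first data byte is ISN + 1 = 12409.
SEQ of data segment i = (ISN + 1) + sum of payload sizes of segments 1..i-1.
Segment 1: SEQ = 12409, payload = 1381 bytes
Segment 2: SEQ = 13790, payload = 805 bytes
Segment 3: SEQ = 14595, payload = 230 bytes
Segment 4: SEQ = 14825, payload = 1038 bytes
SEQ of segment 4 = 12409 + 1381 + 805 + 230 = 14825

14825


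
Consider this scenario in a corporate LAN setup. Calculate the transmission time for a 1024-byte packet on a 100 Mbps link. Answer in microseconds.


Given: packet = 1024 bytes, bandwidth = 100 Mbps
Packet in bits = 1024 * 8 = 8192 bits
Bandwidth = 100 * 10^6 = 100000000 bps
Time = 8192 / 100000000 seconds
Time in us = 8192 * 10^6 / 100000000 = 81.92

81.92


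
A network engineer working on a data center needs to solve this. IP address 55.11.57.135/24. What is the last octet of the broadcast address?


Given: IP = 55.11.57.135, prefix = /24
Host bits = 32 - 24 = 8
Network last octet = 135 AND mask = 0
Host part size = 2^8 - 1 = 255
Broadcast last octet = 0 OR 255 = 255

255


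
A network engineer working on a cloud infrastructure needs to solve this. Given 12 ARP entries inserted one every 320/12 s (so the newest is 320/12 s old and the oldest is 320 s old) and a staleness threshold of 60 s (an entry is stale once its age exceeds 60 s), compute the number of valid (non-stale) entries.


Ages are k * 320/12 s for k = 1..12 (spacing = 26.6667 s).
Entry k is valid iff k * 320/12 <= 60 iff k <= 12 * 60 / 320 = 2.2500
n_valid = floor(2.2500) = 2
(n_stale = 12 - 2 = 10)

2


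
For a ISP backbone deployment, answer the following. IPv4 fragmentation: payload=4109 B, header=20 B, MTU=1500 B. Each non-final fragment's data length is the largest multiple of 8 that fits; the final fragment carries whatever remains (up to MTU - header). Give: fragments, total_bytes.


Max data per non-final fragment = floor((MTU - header)/8)*8 = floor((1500 - 20)/8)*8 = floor(1480/8)*8 = 1480 B
Final fragment needs no 8-byte alignment: it can carry up to MTU - header = 1480 B
Non-final fragments needed = ceil((payload - 1480) / 1480) = ceil(2629/1480) = ceil(1.7764) = 2
Number of fragments = 2 + 1 = 3
Fragment sizes (data): 2 * 1480 B + 1149 B (last, 1149 <= 1480 OK)
Total bytes sent = payload + n_frags * header = 4109 + 3*20 = 4109 + 60 = 4169 B

3, 4169


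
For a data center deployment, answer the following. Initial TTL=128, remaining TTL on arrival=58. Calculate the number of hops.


Given: initial TTL = 128, received TTL = 58
Hops = initial TTL - received TTL
Hops = 128 - 58 = 70

70


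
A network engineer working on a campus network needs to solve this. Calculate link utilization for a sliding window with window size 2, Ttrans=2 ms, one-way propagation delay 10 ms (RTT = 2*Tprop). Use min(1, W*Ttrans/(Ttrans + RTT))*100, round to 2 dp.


Given: W = 2, Ttrans = 2 ms, RTT = 20 ms (= 2 * Tprop, Tprop = 10 ms)
Cycle time = Ttrans + RTT = 2 + 20 = 22 ms (first packet sent until its ACK returns)
W * Ttrans = 2 * 2 = 4 ms of sending per cycle
W * Ttrans / (Ttrans + RTT) = 4 / 22 = 0.181818
U = min(1, 0.181818) = 0.181818
U% = 18.18%

18.18


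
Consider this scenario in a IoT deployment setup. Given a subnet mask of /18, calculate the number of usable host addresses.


Given: subnet mask /18
Host bits = 32 - 18 = 14
Total addresses = 2^14 = 16384
Usable hosts = 16384 - 2 (network + broadcast) = 16382

16382


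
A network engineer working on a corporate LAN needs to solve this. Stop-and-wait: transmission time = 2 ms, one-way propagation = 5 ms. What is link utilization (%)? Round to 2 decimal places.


Given: Ttrans = 2 ms, Tprop = 5 ms
RTT = 2 * Tprop = 2 * 5 = 10 ms
U = Ttrans / (Ttrans + RTT)
U = 2 / (2 + 10)
U = 2 / 12 = 0.166667
U% = 16.67%

16.67


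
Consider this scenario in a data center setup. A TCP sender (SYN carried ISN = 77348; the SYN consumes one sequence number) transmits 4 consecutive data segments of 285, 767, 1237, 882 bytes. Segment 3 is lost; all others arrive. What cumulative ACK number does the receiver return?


SYN uses sequence number 77348; first data byte = ISN + 1 = 77349.
Segment 1: SEQ = 77349, len = 285 B, covers [77349, 77633]
Segment 2: SEQ = 77634, len = 767 B, covers [77634, 78400]
Segment 3: SEQ = 78401, len = 1237 B, covers [78401, 79637] [LOST]
Segment 4: SEQ = 79638, len = 882 B, covers [79638, 80519]
In-order data received: bytes [77349, 78400] (segments 1..2).
Segment 3 missing -> gap begins at byte 78401; later segments buffered out of order.
Cumulative ACK = next expected in-order byte = 77349 + 285 + 767 = 78401

78401


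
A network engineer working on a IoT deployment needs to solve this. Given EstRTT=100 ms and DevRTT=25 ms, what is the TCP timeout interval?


Given: EstRTT = 100 ms, DevRTT = 25 ms
Timeout = EstRTT + 4 * DevRTT
4 * DevRTT = 4 * 25 = 100
Timeout = 100 + 100 = 200 ms

200


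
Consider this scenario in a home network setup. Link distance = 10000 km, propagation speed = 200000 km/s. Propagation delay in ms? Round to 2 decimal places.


Given: distance = 10000 km, speed = 200000 km/s
Delay = distance / speed = 10000 / 200000 seconds
Delay in ms = 10000 * 1000 / 200000
Delay = 50.0000 ms
Rounded to 2 dp = 50.00 ms

50.00


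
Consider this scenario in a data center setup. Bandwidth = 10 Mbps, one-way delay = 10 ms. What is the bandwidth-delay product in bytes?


Given: bandwidth = 10 Mbps, delay = 10 ms
BDP in bits = 10 * 10^6 * 10 / 1000
BDP in bits = 100000
BDP in bytes = 100000 / 8 = 12500

12500


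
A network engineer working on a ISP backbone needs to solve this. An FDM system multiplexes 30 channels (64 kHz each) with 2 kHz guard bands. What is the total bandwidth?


Given: 30 channels, 64 kHz each, guard = 2 kHz
Channel bandwidth = 30 * 64 = 1920 kHz
Guard bands = 29 gaps * 2 kHz = 58 kHz
Total = 1920 + 58 = 1978 kHz

1978


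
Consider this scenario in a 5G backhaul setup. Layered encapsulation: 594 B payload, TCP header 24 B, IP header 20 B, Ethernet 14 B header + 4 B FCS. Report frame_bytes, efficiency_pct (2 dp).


TCP segment = 594 + 24 = 618 B
IP packet = 618 + 20 = 638 B
Ethernet frame = 638 + 14 + 4 = 656 B
Efficiency = app / frame = 594 / 656 = 0.905488 = 90.5488% -> 90.55% (2 dp)

656, 90.55


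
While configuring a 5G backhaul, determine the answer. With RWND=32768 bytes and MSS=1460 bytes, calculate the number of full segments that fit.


Given: RWND = 32768 bytes, MSS = 1460 bytes
Full segments = floor(RWND / MSS)
Full segments = floor(32768 / 1460)
Full segments = floor(22.4438) = 22

22


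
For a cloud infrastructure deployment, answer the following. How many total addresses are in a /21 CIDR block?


Given: CIDR prefix /21
Host bits = 32 - 21 = 11
Total addresses = 2^11 = 2048

2048


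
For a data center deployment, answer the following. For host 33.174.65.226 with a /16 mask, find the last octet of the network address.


Given: IP = 33.174.65.226, prefix = /16
Subnet mask = 255.255.0.0
Last octet of IP: 226
Last octet of mask: 0
Network last octet = 226 AND 0 = 0

0


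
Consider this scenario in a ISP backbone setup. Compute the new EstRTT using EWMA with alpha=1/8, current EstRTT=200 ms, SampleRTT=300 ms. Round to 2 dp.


Given: EstRTT = 200 ms, SampleRTT = 300 ms, alpha = 1/8
New EstRTT = (1 - alpha) * EstRTT + alpha * SampleRTT
(7/8) * 200 = 175
(1/8) * 300 = 37.5
New EstRTT = 175 + 37.5 = 212.5 ms -> 212.50 ms (2 dp)

212.50


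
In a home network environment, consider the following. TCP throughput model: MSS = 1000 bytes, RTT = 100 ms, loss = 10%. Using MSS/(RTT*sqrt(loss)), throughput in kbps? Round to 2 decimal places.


Given: MSS = 1000 bytes, RTT = 100 ms, loss = 10%
RTT in seconds = 100 / 1000 = 0.1
Loss rate = 10% = 0.1
sqrt(loss) = sqrt(0.1) = 0.316227766017
Throughput (bytes/s) = 1000 / (0.1 * 0.316227766017) = 31622.7766
Throughput (kbps) = 31622.7766 * 8 / 1000 = 252.982213 -> 252.98 kbps (2 dp)

252.98


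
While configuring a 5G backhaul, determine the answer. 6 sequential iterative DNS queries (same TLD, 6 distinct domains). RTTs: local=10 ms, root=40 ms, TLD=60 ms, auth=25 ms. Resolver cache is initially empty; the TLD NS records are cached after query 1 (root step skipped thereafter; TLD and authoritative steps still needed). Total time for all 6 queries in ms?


Lookup 1 (cold cache): local + root + TLD + auth = 10 + 40 + 60 + 25 = 135 ms
Lookups 2..6 (TLD NS cached -> skip root; new domain -> still ask TLD and auth): local + TLD + auth = 10 + 60 + 25 = 95 ms each
Remaining 5 lookups: 5 * 95 = 475 ms
Total = 135 + 475 = 610 ms

610


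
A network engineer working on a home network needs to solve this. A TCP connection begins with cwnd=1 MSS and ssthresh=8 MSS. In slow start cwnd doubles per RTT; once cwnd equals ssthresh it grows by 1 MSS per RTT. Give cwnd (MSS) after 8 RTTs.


RTT 0: cwnd = 1 MSS (initial)
RTT 1: cwnd = 2 MSS (slow start, doubled)
RTT 2: cwnd = 4 MSS (slow start, doubled)
RTT 3: cwnd = 8 MSS (slow start, doubled)
RTT 4: cwnd = 9 MSS (congestion avoidance, +1)
RTT 5: cwnd = 10 MSS (congestion avoidance, +1)
RTT 6: cwnd = 11 MSS (congestion avoidance, +1)
RTT 7: cwnd = 12 MSS (congestion avoidance, +1)
RTT 8: cwnd = 13 MSS (congestion avoidance, +1)

13


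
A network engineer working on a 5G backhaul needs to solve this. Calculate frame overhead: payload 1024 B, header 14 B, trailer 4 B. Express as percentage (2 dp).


Given: payload = 1024 B, header = 14 B, trailer = 4 B
Overhead bytes = header + trailer = 14 + 4 = 18
Total frame = payload + overhead = 1024 + 18 = 1042
Overhead % = 18 / 1042 * 100 = 1.7274% -> 1.73% (2 dp)

1.73


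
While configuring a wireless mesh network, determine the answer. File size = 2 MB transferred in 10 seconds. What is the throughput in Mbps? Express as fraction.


Given: file = 2 MB, time = 10 s
File in Mb = 2 * 8 = 16 Mb
Throughput = 16 / 10 Mbps
Throughput = 8/5 Mbps

8/5


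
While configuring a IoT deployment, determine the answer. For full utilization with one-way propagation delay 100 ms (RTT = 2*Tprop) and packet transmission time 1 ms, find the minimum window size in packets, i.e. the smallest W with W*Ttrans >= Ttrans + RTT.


Given: Ttrans = 1 ms, RTT = 200 ms (= 2 * Tprop, Tprop = 100 ms)
Time until first ACK returns = Ttrans + RTT = 1 + 200 = 201 ms
Need W * Ttrans >= Ttrans + RTT  ->  W >= (Ttrans + RTT) / Ttrans
(Ttrans + RTT) / Ttrans = 201 / 1 = 201
W_min = ceil(201) = 201

201


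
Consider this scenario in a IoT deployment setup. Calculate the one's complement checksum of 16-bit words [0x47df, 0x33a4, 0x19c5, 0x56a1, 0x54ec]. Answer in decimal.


Given words: [0x47df, 0x33a4, 0x19c5, 0x56a1, 0x54ec]
Step 1: Sum all words
Raw sum = 18399 + 13220 + 6597 + 22177 + 21740 = 82133
Step 2: Fold carry: (16597 + 1) = 16598
One's complement = ~16598 & 0xFFFF = 48937

48937


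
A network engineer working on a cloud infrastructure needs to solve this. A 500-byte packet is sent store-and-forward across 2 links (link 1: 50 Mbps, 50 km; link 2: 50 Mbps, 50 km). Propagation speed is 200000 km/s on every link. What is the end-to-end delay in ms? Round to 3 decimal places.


Packet = 500 bytes = 4000 bits. Store-and-forward: sum (t_trans + t_prop) per link.
Link 1: t_trans = 4000/(50*10^6) s = 0.0800 ms; t_prop = 50/200000 s = 0.2500 ms; subtotal = 0.3300 ms
Link 2: t_trans = 4000/(50*10^6) s = 0.0800 ms; t_prop = 50/200000 s = 0.2500 ms; subtotal = 0.3300 ms
End-to-end = 0.3300 + 0.3300 = 0.6600 ms -> 0.660 ms (3 dp)

0.660


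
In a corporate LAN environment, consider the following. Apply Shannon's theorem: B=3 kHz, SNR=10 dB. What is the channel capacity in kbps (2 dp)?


Given: B = 3 kHz, SNR = 10 dB
SNR linear = 10^(10/10) = 10
1 + SNR = 11
log2(11) = 3.4594316186
C = 3 * 1000 * 3.4594316186 = 10378.2949 bps
C = 10.378295 kbps -> 10.38 kbps (2 dp)

10.38


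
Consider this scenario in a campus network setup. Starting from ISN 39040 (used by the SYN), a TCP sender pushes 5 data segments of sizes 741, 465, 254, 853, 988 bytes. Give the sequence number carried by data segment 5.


The SYN occupies sequence number ISN = 39040, so the first data byte is ISN + 1 = 39041.
SEQ of data segment i = (ISN + 1) + sum of payload sizes of segments 1..i-1.
Segment 1: SEQ = 39041, payload = 741 bytes
Segment 2: SEQ = 39782, payload = 465 bytes
Segment 3: SEQ = 40247, payload = 254 bytes
Segment 4: SEQ = 40501, payload = 853 bytes
Segment 5: SEQ = 41354, payload = 988 bytes
SEQ of segment 5 = 39041 + 741 + 465 + 254 + 853 = 41354

41354


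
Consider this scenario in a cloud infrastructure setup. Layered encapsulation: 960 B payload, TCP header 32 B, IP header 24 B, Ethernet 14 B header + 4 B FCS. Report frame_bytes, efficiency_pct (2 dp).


TCP segment = 960 + 32 = 992 B
IP packet = 992 + 24 = 1016 B
Ethernet frame = 1016 + 14 + 4 = 1034 B
Efficiency = app / frame = 960 / 1034 = 0.928433 = 92.8433% -> 92.84% (2 dp)

1034, 92.84


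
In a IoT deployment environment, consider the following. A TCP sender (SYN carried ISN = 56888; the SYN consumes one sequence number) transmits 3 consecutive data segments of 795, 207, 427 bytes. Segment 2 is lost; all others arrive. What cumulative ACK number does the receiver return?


SYN uses sequence number 56888; first data byte = ISN + 1 = 56889.
Segment 1: SEQ = 56889, len = 795 B, covers [56889, 57683]
Segment 2: SEQ = 57684, len = 207 B, covers [57684, 57890] [LOST]
Segment 3: SEQ = 57891, len = 427 B, covers [57891, 58317]
In-order data received: bytes [56889, 57683] (segments 1..1).
Segment 2 missing -> gap begins at byte 57684; later segments buffered out of order.
Cumulative ACK = next expected in-order byte = 56889 + 795 = 57684

57684


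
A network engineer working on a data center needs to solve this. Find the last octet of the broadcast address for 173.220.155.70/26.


Given: IP = 173.220.155.70, prefix = /26
Host bits = 32 - 26 = 6
Network last octet = 70 AND mask = 64
Host part size = 2^6 - 1 = 63
Broadcast last octet = 64 OR 63 = 127

127


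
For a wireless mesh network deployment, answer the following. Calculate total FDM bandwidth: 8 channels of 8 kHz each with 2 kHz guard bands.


Given: 8 channels, 8 kHz each, guard = 2 kHz
Channel bandwidth = 8 * 8 = 64 kHz
Guard bands = 7 gaps * 2 kHz = 14 kHz
Total = 64 + 14 = 78 kHz

78


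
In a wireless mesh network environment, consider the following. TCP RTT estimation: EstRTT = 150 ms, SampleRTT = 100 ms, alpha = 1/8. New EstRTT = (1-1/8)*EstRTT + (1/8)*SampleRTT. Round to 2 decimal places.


Given: EstRTT = 150 ms, SampleRTT = 100 ms, alpha = 1/8
New EstRTT = (1 - alpha) * EstRTT + alpha * SampleRTT
(7/8) * 150 = 131.25
(1/8) * 100 = 12.5
New EstRTT = 131.25 + 12.5 = 143.75 ms -> 143.75 ms (2 dp)

143.75


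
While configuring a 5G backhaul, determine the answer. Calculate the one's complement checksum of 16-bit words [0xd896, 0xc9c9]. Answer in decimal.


Given words: [0xd896, 0xc9c9]
Step 1: Sum all words
Raw sum = 55446 + 51657 = 107103
Step 2: Fold carry: (41567 + 1) = 41568
One's complement = ~41568 & 0xFFFF = 23967

23967


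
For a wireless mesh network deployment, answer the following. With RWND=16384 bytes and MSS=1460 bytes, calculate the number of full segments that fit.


Given: RWND = 16384 bytes, MSS = 1460 bytes
Full segments = floor(RWND / MSS)
Full segments = floor(16384 / 1460)
Full segments = floor(11.2219) = 11

11


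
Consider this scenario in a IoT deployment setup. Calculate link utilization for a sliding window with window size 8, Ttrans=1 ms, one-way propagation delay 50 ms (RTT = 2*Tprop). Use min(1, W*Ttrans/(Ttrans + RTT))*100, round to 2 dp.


Given: W = 8, Ttrans = 1 ms, RTT = 100 ms (= 2 * Tprop, Tprop = 50 ms)
Cycle time = Ttrans + RTT = 1 + 100 = 101 ms (first packet sent until its ACK returns)
W * Ttrans = 8 * 1 = 8 ms of sending per cycle
W * Ttrans / (Ttrans + RTT) = 8 / 101 = 0.079208
U = min(1, 0.079208) = 0.079208
U% = 7.92%

7.92


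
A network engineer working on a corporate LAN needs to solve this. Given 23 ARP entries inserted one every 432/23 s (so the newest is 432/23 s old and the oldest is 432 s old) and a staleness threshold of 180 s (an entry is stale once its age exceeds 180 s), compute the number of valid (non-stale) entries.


Ages are k * 432/23 s for k = 1..23 (spacing = 18.7826 s).
Entry k is valid iff k * 432/23 <= 180 iff k <= 23 * 180 / 432 = 9.5833
n_valid = floor(9.5833) = 9
(n_stale = 23 - 9 = 14)

9


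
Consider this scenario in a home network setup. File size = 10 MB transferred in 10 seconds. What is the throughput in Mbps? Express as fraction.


Given: file = 10 MB, time = 10 s
File in Mb = 10 * 8 = 80 Mb
Throughput = 80 / 10 Mbps
Throughput = 8 Mbps

8


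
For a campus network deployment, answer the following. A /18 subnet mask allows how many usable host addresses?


Given: subnet mask /18
Host bits = 32 - 18 = 14
Total addresses = 2^14 = 16384
Usable hosts = 16384 - 2 (network + broadcast) = 16382

16382


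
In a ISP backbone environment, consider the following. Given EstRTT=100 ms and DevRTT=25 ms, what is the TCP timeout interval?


Given: EstRTT = 100 ms, DevRTT = 25 ms
Timeout = EstRTT + 4 * DevRTT
4 * DevRTT = 4 * 25 = 100
Timeout = 100 + 100 = 200 ms

200


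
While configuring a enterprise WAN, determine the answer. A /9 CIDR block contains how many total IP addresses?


Given: CIDR prefix /9
Host bits = 32 - 9 = 23
Total addresses = 2^23 = 8388608

8388608


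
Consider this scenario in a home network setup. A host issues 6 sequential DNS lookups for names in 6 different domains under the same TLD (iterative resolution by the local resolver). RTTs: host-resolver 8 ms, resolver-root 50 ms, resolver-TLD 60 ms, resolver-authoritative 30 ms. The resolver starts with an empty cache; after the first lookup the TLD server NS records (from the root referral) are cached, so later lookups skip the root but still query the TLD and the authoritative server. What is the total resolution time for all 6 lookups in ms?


Lookup 1 (cold cache): local + root + TLD + auth = 8 + 50 + 60 + 30 = 148 ms
Lookups 2..6 (TLD NS cached -> skip root; new domain -> still ask TLD and auth): local + TLD + auth = 8 + 60 + 30 = 98 ms each
Remaining 5 lookups: 5 * 98 = 490 ms
Total = 148 + 490 = 638 ms

638


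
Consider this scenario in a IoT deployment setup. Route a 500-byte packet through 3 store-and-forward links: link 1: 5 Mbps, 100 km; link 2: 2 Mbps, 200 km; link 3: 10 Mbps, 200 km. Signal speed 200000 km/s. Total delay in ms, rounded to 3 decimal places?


Packet = 500 bytes = 4000 bits. Store-and-forward: sum (t_trans + t_prop) per link.
Link 1: t_trans = 4000/(5*10^6) s = 0.8000 ms; t_prop = 100/200000 s = 0.5000 ms; subtotal = 1.3000 ms
Link 2: t_trans = 4000/(2*10^6) s = 2.0000 ms; t_prop = 200/200000 s = 1.0000 ms; subtotal = 3.0000 ms
Link 3: t_trans = 4000/(10*10^6) s = 0.4000 ms; t_prop = 200/200000 s = 1.0000 ms; subtotal = 1.4000 ms
End-to-end = 1.3000 + 3.0000 + 1.4000 = 5.7000 ms -> 5.700 ms (3 dp)

5.700


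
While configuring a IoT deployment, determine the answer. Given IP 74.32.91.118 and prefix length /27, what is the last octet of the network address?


Given: IP = 74.32.91.118, prefix = /27
Subnet mask = 255.255.255.224
Last octet of IP: 118
Last octet of mask: 224
Network last octet = 118 AND 224 = 96

96


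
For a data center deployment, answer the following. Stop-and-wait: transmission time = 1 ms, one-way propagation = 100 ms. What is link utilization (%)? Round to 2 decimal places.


Given: Ttrans = 1 ms, Tprop = 100 ms
RTT = 2 * Tprop = 2 * 100 = 200 ms
U = Ttrans / (Ttrans + RTT)
U = 1 / (1 + 200)
U = 1 / 201 = 0.004975
U% = 0.50%

0.50


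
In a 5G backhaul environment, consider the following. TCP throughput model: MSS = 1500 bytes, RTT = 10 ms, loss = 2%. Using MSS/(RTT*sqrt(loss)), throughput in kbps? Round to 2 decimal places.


Given: MSS = 1500 bytes, RTT = 10 ms, loss = 2%
RTT in seconds = 10 / 1000 = 0.01
Loss rate = 2% = 0.02
sqrt(loss) = sqrt(0.02) = 0.141421356237
Throughput (bytes/s) = 1500 / (0.01 * 0.141421356237) = 1060660.1718
Throughput (kbps) = 1060660.1718 * 8 / 1000 = 8485.281374 -> 8485.28 kbps (2 dp)

8485.28


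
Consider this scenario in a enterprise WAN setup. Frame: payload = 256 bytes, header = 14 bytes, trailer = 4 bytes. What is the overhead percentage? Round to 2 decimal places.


Given: payload = 256 B, header = 14 B, trailer = 4 B
Overhead bytes = header + trailer = 14 + 4 = 18
Total frame = payload + overhead = 256 + 18 = 274
Overhead % = 18 / 274 * 100 = 6.5693% -> 6.57% (2 dp)

6.57


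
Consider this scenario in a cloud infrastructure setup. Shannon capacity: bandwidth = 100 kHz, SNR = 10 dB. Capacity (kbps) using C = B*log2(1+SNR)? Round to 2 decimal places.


Given: B = 100 kHz, SNR = 10 dB
SNR linear = 10^(10/10) = 10
1 + SNR = 11
log2(11) = 3.4594316186
C = 100 * 1000 * 3.4594316186 = 345943.1619 bps
C = 345.943162 kbps -> 345.94 kbps (2 dp)

345.94


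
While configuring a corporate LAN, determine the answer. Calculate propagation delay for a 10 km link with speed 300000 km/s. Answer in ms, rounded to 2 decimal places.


Given: distance = 10 km, speed = 300000 km/s
Delay = distance / speed = 10 / 300000 seconds
Delay in ms = 10 * 1000 / 300000
Delay = 0.0333 ms
Rounded to 2 dp = 0.03 ms

0.03


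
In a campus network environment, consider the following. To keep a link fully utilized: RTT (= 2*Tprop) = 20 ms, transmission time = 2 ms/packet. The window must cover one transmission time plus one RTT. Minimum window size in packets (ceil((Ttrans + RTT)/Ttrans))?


Given: Ttrans = 2 ms, RTT = 20 ms (= 2 * Tprop, Tprop = 10 ms)
Time until first ACK returns = Ttrans + RTT = 2 + 20 = 22 ms
Need W * Ttrans >= Ttrans + RTT  ->  W >= (Ttrans + RTT) / Ttrans
(Ttrans + RTT) / Ttrans = 22 / 2 = 11
W_min = ceil(11) = 11

11


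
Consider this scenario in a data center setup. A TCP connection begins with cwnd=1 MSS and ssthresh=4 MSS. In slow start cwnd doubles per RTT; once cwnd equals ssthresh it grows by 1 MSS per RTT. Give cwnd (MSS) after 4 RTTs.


RTT 0: cwnd = 1 MSS (initial)
RTT 1: cwnd = 2 MSS (slow start, doubled)
RTT 2: cwnd = 4 MSS (slow start, doubled)
RTT 3: cwnd = 5 MSS (congestion avoidance, +1)
RTT 4: cwnd = 6 MSS (congestion avoidance, +1)

6


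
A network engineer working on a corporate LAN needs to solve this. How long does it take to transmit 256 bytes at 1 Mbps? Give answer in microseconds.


Given: packet = 256 bytes, bandwidth = 1 Mbps
Packet in bits = 256 * 8 = 2048 bits
Bandwidth = 1 * 10^6 = 1000000 bps
Time = 2048 / 1000000 seconds
Time in us = 2048 * 10^6 / 1000000 = 2048

2048


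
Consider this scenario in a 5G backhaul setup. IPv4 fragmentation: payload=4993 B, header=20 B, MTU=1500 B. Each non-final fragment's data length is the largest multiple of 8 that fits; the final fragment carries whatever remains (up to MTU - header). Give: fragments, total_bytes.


Max data per non-final fragment = floor((MTU - header)/8)*8 = floor((1500 - 20)/8)*8 = floor(1480/8)*8 = 1480 B
Final fragment needs no 8-byte alignment: it can carry up to MTU - header = 1480 B
Non-final fragments needed = ceil((payload - 1480) / 1480) = ceil(3513/1480) = ceil(2.3736) = 3
Number of fragments = 3 + 1 = 4
Fragment sizes (data): 3 * 1480 B + 553 B (last, 553 <= 1480 OK)
Total bytes sent = payload + n_frags * header = 4993 + 4*20 = 4993 + 80 = 5073 B

4, 5073
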